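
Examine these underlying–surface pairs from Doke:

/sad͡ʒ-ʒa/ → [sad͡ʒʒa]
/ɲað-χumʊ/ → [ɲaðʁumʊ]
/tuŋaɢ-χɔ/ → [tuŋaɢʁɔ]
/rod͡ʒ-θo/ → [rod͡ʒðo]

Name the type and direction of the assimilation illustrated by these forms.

Underlying /χ/ is realised as [ʁ] next to /ð/; /ð/ itself does not change.
The change voiceless → voiced matches the voicing of the preceding /ð/, identifying this as voicing assimilation.
Place and manner are unchanged, so the assimilation is partial, not total.
The other alternating forms pattern the same way: /χ/ → [ʁ] after /ɢ/ (voiceless → voiced, matching voiced); /θ/ → [ð] after /d͡ʒ/ (voiceless → voiced, matching voiced) — only voicing changes, and always toward the preceding segment.
No alternation appears in [sad͡ʒʒa]: there the adjacent consonants already agree in voicing (/ʒ/ and /d͡ʒ/ are both voiced), so this form is consistent with the same rule.
The trigger is the preceding segment, so the direction is progressive (perseverative).

progressive voicing assimilation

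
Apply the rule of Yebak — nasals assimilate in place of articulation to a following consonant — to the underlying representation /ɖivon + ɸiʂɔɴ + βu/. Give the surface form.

/n/ is a voiced alveolar nasal. The following trigger /ɸ/ is bilabial, so /n/ must become bilabial as well.
The voiced bilabial nasal is [m], so /n/ → [m].
At the second juncture, /ɴ/ likewise becomes [m] adjacent to /β/.

[ɖivomɸiʂɔmβu]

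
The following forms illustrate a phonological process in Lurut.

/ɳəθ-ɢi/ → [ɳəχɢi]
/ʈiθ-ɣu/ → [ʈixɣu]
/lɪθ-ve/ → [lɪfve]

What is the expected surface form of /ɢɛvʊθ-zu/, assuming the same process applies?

The data show regressive place assimilation: /θ/ → [χ] before /ɢ/; /θ/ → [x] before /ɣ/; /θ/ → [f] before /v/. In each pair only place changes, matching the following consonant, while manner and voice stay constant.
The rule targets /θ/ (voiceless dental fricative), which sits before the trigger /z/ (alveolar).
A voiceless alveolar fricative is [s], so the surface segment is [s].

[ɢɛvʊszu]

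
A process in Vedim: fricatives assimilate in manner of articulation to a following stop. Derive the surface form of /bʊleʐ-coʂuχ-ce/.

[bʊleɖcoʂuqce]

The rule targets /ʐ/ (voiced retroflex fricative), which sits before the trigger /c/ (stop).
A voiced retroflex stop is [ɖ], so the surface segment is [ɖ].
At the second juncture, /χ/ likewise becomes [q] adjacent to /c/.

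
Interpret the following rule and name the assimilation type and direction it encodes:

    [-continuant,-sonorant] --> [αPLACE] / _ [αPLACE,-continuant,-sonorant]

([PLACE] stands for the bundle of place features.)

regressive place assimilation

The shared variable α links the value of the place features (abbreviated [PLACE]) on the target to the same value on the neighbouring segment, so place is the feature that assimilates.
The conditioning segment sits to the right of the focus bar, meaning the trigger follows the segment that changes — regressive assimilation.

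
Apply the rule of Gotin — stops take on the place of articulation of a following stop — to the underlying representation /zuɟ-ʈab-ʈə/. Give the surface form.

[zuɖʈaɖʈə]

The rule targets /ɟ/ (voiced palatal stop), which sits before the trigger /ʈ/ (retroflex).
A voiced retroflex stop is [ɖ], so the surface segment is [ɖ].
The same rule applies at the second boundary: /b/ → [ɖ] next to /ʈ/.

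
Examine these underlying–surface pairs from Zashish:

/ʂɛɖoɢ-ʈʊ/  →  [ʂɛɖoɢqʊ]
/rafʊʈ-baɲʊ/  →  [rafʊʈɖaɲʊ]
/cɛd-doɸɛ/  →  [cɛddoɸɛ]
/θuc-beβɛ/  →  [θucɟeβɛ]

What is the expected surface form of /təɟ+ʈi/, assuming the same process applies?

[təɟci]

The data show progressive place assimilation: /ʈ/ → [q] after /ɢ/; /b/ → [ɖ] after /ʈ/; /b/ → [ɟ] after /c/. In each pair only place changes, matching the preceding consonant, while manner and voice stay constant.
Nothing changes in [cɛddoɸɛ]: there the adjacent consonants already agree in place (/d/ and /d/ are both alveolar), so this form is consistent with the same rule.
The rule targets /ʈ/ (voiceless retroflex stop), which sits after the trigger /ɟ/ (palatal).
Changing only its place to palatal gives [c] — the voiceless palatal stop.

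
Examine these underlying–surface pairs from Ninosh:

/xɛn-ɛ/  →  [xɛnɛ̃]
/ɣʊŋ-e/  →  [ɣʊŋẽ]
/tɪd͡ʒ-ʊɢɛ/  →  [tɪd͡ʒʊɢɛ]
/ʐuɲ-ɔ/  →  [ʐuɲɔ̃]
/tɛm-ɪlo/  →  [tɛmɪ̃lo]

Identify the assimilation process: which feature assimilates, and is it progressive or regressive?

The vowel /ɛ/ surfaces as nasalised [ɛ̃] next to the preceding nasal /n/ — it has acquired the [+nasal] feature of its neighbour.
Likewise in the remaining data: /e/ → [ẽ] after /ŋ/; /ɔ/ → [ɔ̃] after /ɲ/; /ɪ/ → [ɪ̃] after /m/ — each time a vowel is nasalised next to a preceding nasal.
No change occurs in [tɪd͡ʒʊɢɛ] because the vowel at the boundary is adjacent to an oral consonant, not a nasal (/ʊ/ next to /d͡ʒ/).
Because the conditioning nasal is to the left of the vowel that changes, the process is progressive (perseverative).

progressive nasality assimilation (vowel nasalisation)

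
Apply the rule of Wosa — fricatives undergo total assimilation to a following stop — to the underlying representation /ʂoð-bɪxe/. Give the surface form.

/ð/ is the segment targeted by the rule; it sits immediately before /b/, so it assimilates completely and surfaces as [b].

[ʂobbɪxe]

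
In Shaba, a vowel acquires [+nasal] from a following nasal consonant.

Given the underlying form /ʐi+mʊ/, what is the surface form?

/i/ sits next to the nasal /m/ and is therefore nasalised to [ĩ].

[ʐĩmʊ]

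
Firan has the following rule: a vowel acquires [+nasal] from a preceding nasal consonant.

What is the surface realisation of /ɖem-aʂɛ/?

[ɖemãʂɛ]

The vowel /a/ is adjacent to the preceding nasal /m/, so it acquires [+nasal] and surfaces as [ã].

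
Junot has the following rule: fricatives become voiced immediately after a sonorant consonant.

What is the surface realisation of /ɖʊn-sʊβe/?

The rule targets /s/ (voiceless alveolar fricative), which sits after the trigger /n/ (voiced).
The voiced alveolar fricative is [z], so /s/ → [z].

[ɖʊnzʊβe]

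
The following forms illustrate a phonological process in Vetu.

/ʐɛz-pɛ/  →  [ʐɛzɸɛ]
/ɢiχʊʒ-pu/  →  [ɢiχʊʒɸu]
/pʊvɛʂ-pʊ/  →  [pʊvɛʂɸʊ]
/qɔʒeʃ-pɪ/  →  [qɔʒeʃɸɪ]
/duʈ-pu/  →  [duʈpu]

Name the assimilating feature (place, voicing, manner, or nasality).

manner

Comparing underlying and surface forms, /p/ → [ɸ] is the alternation; the neighbouring /z/ is constant.
The change stop → fricative matches the manner of the preceding /z/, identifying this as manner assimilation.
Checking the remaining alternations: /p/ → [ɸ] after /ʒ/ (stop → fricative, matching a fricative); /p/ → [ɸ] after /ʂ/ (stop → fricative, matching a fricative); /p/ → [ɸ] after /ʃ/ (stop → fricative, matching a fricative) — only manner changes, and always toward the preceding segment.
No alternation appears in [duʈpu]: there the adjacent consonants already agree in manner (/p/ and /ʈ/ are both stops), so this form is consistent with the same rule.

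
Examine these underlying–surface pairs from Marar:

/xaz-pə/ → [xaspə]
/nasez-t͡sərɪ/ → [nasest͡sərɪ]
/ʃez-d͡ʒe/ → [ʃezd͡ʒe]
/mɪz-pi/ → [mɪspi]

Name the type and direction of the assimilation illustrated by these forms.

Underlying /z/ is realised as [s] next to /p/; /p/ itself does not change.
/z/ is voiced while /p/ is voiceless; the output [s] is voiceless, matching the trigger — so the feature that spreads is voicing.
Place and manner are unchanged, so the assimilation is partial, not total.
The other alternating form patterns the same way: /z/ → [s] before /t͡s/ (voiced → voiceless, matching voiceless) — only voicing changes, and always toward the following segment.
Nothing changes in [ʃezd͡ʒe]: there the adjacent consonants already agree in voicing (/z/ and /d͡ʒ/ are both voiced), so this form is consistent with the same rule.
The trigger is the following segment, so the direction is regressive (anticipatory).

regressive voicing assimilation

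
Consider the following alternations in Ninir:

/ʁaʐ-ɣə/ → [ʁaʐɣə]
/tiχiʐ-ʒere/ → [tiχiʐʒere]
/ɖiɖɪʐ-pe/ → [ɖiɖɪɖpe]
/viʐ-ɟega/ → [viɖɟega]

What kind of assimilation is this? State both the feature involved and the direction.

regressive manner assimilation

The segment that alternates is /ʐ/, which surfaces as [ɖ] when adjacent to /p/.
/ʐ/ is a fricative while /p/ is a stop; the output [ɖ] is a stop, matching the trigger — so the feature that spreads is manner.
Place and voice are unchanged, so the assimilation is partial, not total.
Checking the remaining alternation: /ʐ/ → [ɖ] before /ɟ/ (fricative → stop, matching a stop) — only manner changes, and always toward the following segment.
Nothing changes in [ʁaʐɣə], [tiχiʐʒere]: there the adjacent consonants already agree in manner (/ʐ/ and /ɣ/ are both fricatives; /ʐ/ and /ʒ/ are both fricatives), so these forms are consistent with the same rule.
Since the segment that changes precedes the conditioning segment, the assimilation is regressive.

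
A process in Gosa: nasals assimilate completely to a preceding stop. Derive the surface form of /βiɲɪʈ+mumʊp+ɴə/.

/m/ is the segment targeted by the rule; it sits immediately after /ʈ/, so it assimilates completely and surfaces as [ʈ].
At the second juncture, /ɴ/ likewise becomes [p] adjacent to /p/.

[βiɲɪʈʈumʊppə]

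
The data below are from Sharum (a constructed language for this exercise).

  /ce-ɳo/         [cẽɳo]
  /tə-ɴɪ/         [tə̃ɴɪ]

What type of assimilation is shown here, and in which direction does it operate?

The vowel /e/ surfaces as nasalised [ẽ] next to the following nasal /ɳ/ — it has acquired the [+nasal] feature of its neighbour.
The other form shows the same pattern: /ə/ → [ə̃] before /ɴ/ — each time a vowel is nasalised next to a following nasal.
Because the conditioning nasal is to the right of the vowel that changes, the process is regressive (anticipatory).

regressive nasality assimilation (vowel nasalisation)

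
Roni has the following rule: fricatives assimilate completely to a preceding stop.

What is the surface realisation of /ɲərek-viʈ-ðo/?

[ɲərekkiʈʈo]

/v/ is the segment targeted by the rule; it sits immediately after /k/, so it assimilates completely and surfaces as [k].
At the second juncture, /ð/ likewise becomes [ʈ] adjacent to /ʈ/.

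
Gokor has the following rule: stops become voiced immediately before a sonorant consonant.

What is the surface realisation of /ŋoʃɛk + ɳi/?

[ŋoʃɛgɳi]

/k/ is a voiceless velar stop. The following trigger /ɳ/ is voiced, so /k/ must become voiced as well.
A voiced velar stop is [g], so the surface segment is [g].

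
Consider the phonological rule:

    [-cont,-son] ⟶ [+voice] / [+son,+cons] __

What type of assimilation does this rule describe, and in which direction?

progressive voicing assimilation

The target ([-cont,-son], stops) acquires [+voice] next to a sonorant consonant ([+son,+cons]) — it takes on the voicing of its neighbour, so the feature that spreads is voicing.
The conditioning segment sits to the left of the focus bar, meaning the trigger precedes the segment that changes — progressive assimilation.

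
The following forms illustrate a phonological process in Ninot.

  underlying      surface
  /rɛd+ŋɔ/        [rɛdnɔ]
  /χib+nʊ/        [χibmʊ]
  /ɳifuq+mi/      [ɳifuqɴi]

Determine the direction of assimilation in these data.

The segment that alternates is /ŋ/, which surfaces as [n] when adjacent to /d/.
/ŋ/ is velar while /d/ is alveolar; the output [n] is alveolar, matching the trigger — so the feature that spreads is place.
The same holds elsewhere in the data: /n/ → [m] after /b/ (alveolar → bilabial, matching bilabial); /m/ → [ɴ] after /q/ (bilabial → uvular, matching uvular) — only place changes, and always toward the preceding segment.
The trigger is the preceding segment, so the direction is progressive (perseverative).

progressive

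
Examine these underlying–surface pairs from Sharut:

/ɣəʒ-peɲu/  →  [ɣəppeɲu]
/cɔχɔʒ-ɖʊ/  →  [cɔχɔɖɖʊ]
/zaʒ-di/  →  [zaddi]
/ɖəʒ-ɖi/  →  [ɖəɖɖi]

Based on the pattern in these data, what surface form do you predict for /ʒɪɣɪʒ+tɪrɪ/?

The data show regressive total assimilation (/ʒ/ → [p] before /p/; /ʒ/ → [ɖ] before /ɖ/; /ʒ/ → [d] before /d/): in every case the target segment becomes identical to its following neighbour, copying more than a single feature.
/ʒ/ is the segment targeted by the rule; it sits immediately before /t/, so it assimilates completely and surfaces as [t].

[ʒɪɣɪttɪrɪ]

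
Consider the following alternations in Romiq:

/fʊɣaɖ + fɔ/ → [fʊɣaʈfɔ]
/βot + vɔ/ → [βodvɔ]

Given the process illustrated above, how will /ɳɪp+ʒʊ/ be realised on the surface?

[ɳɪbʒʊ]

The data show regressive voicing assimilation: /ɖ/ → [ʈ] before /f/; /t/ → [d] before /v/. In each pair only voicing changes, matching the following consonant, while place and manner stay constant.
The rule targets /p/ (voiceless bilabial stop), which sits before the trigger /ʒ/ (voiced).
Changing only its voicing to voiced gives [b] — the voiced bilabial stop.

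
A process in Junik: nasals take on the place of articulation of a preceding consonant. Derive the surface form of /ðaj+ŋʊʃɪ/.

[ðajɲʊʃɪ]

The rule targets /ŋ/ (voiced velar nasal), which sits after the trigger /j/ (palatal).
Changing only its place to palatal gives [ɲ] — the voiced palatal nasal.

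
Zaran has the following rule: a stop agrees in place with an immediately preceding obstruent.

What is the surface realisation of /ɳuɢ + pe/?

The rule targets /p/ (voiceless bilabial stop), which sits after the trigger /ɢ/ (uvular).
Changing only its place to uvular gives [q] — the voiceless uvular stop.

[ɳuɢqe]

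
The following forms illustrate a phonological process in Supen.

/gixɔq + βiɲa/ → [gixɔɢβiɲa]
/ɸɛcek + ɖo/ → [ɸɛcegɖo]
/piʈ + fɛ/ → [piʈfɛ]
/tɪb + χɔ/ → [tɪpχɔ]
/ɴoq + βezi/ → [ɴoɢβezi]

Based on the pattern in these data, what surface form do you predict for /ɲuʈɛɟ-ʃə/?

[ɲuʈɛcʃə]

The data show regressive voicing assimilation: /q/ → [ɢ] before /β/; /k/ → [g] before /ɖ/; /b/ → [p] before /χ/. In each pair only voicing changes, matching the following consonant, while place and manner stay constant.
No alternation appears in [piʈfɛ]: there the adjacent consonants already agree in voicing (/ʈ/ and /f/ are both voiceless), so this form is consistent with the same rule.
/ɟ/ is a voiced palatal stop. The following trigger /ʃ/ is voiceless, so /ɟ/ must become voiceless as well.
A voiceless palatal stop is [c], so the surface segment is [c].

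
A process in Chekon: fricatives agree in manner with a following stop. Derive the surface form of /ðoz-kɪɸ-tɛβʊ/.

[ðodkɪptɛβʊ]

/z/ is a voiced alveolar fricative. The following trigger /k/ is a stop, so /z/ must become a stop as well.
A voiced alveolar stop is [d], so the surface segment is [d].
The same rule applies at the second boundary: /ɸ/ → [p] next to /t/.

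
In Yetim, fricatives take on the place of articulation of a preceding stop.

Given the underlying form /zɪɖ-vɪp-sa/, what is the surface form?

[zɪɖʐɪpɸa]

The rule targets /v/ (voiced labiodental fricative), which sits after the trigger /ɖ/ (retroflex).
Changing only its place to retroflex gives [ʐ] — the voiced retroflex fricative.
At the second juncture, /s/ likewise becomes [ɸ] adjacent to /p/.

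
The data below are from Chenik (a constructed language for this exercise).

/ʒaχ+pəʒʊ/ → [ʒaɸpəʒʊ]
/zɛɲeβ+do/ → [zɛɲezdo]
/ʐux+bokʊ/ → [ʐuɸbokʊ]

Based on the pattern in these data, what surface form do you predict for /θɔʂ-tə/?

[θɔstə]

The data show regressive place assimilation: /χ/ → [ɸ] before /p/; /β/ → [z] before /d/; /x/ → [ɸ] before /b/. In each pair only place changes, matching the following consonant, while manner and voice stay constant.
/ʂ/ is a voiceless retroflex fricative. The following trigger /t/ is alveolar, so /ʂ/ must become alveolar as well.
Changing only its place to alveolar gives [s] — the voiceless alveolar fricative.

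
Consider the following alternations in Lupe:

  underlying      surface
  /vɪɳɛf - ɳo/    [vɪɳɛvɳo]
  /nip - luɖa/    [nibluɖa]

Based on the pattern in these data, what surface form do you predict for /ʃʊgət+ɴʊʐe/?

The data show regressive voicing assimilation: /f/ → [v] before /ɳ/; /p/ → [b] before /l/. In each pair only voicing changes, matching the following consonant, while place and manner stay constant.
/t/ is a voiceless alveolar stop. The following trigger /ɴ/ is voiced, so /t/ must become voiced as well.
Changing only its voicing to voiced gives [d] — the voiced alveolar stop.

[ʃʊgədɴʊʐe]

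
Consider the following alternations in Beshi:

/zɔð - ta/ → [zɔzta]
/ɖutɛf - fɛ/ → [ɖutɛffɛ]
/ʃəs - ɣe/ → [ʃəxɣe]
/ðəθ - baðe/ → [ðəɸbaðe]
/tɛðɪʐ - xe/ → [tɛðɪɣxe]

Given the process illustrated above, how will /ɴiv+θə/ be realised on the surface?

The data show regressive place assimilation: /ð/ → [z] before /t/; /s/ → [x] before /ɣ/; /θ/ → [ɸ] before /b/; /ʐ/ → [ɣ] before /x/. In each pair only place changes, matching the following consonant, while manner and voice stay constant.
Nothing changes in [ɖutɛffɛ]: there the adjacent consonants already agree in place (/f/ and /f/ are both labiodental), so this form is consistent with the same rule.
The rule targets /v/ (voiced labiodental fricative), which sits before the trigger /θ/ (dental).
Changing only its place to dental gives [ð] — the voiced dental fricative.

[ɴiðθə]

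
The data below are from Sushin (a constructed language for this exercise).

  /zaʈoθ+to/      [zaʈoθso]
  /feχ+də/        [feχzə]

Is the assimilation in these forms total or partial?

partial assimilation

The segment that alternates is /t/, which surfaces as [s] when adjacent to /θ/.
/t/ is a stop while /θ/ is a fricative; the output [s] is a fricative, matching the trigger — so the feature that spreads is manner.
Place and voice are unchanged, so the assimilation is partial, not total.
The same holds elsewhere in the data: /d/ → [z] after /χ/ (stop → fricative, matching a fricative) — only manner changes, and always toward the preceding segment.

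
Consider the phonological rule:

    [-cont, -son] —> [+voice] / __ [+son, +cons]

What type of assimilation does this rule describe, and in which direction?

regressive voicing assimilation

The structural change is [+voice], and the conditioning segment [+son, +cons] (a sonorant consonant) is itself voiced, so the target comes to share the voicing of its neighbour — voicing assimilation.
The conditioning segment sits to the right of the focus bar, meaning the trigger follows the segment that changes — regressive assimilation.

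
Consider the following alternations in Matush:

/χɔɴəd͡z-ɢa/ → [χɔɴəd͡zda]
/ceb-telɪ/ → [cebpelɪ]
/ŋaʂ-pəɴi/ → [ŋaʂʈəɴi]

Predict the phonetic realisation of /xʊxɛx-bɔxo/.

The data show progressive place assimilation: /ɢ/ → [d] after /d͡z/; /t/ → [p] after /b/; /p/ → [ʈ] after /ʂ/. In each pair only place changes, matching the preceding consonant, while manner and voice stay constant.
The rule targets /b/ (voiced bilabial stop), which sits after the trigger /x/ (velar).
A voiced velar stop is [g], so the surface segment is [g].

[xʊxɛxgɔxo]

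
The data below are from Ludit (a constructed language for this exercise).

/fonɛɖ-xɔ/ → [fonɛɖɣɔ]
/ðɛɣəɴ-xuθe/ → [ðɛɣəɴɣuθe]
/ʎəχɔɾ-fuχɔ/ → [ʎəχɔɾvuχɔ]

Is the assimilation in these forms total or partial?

partial assimilation

Underlying /x/ is realised as [ɣ] next to /ɖ/; /ɖ/ itself does not change.
The change voiceless → voiced matches the voicing of the preceding /ɖ/, identifying this as voicing assimilation.
Place and manner are unchanged, so the assimilation is partial, not total.
The same holds elsewhere in the data: /x/ → [ɣ] after /ɴ/ (voiceless → voiced, matching voiced); /f/ → [v] after /ɾ/ (voiceless → voiced, matching voiced) — only voicing changes, and always toward the preceding segment.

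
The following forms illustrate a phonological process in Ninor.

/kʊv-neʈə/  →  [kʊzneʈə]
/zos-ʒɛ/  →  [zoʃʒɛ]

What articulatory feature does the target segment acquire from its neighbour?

place

The segment that alternates is /v/, which surfaces as [z] when adjacent to /n/.
The change labiodental → alveolar matches the place of the following /n/, identifying this as place assimilation.
Checking the remaining alternation: /s/ → [ʃ] before /ʒ/ (alveolar → postalveolar, matching postalveolar) — only place changes, and always toward the following segment.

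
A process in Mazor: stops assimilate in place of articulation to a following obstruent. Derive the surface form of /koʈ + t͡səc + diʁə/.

The rule targets /ʈ/ (voiceless retroflex stop), which sits before the trigger /t͡s/ (alveolar).
A voiceless alveolar stop is [t], so the surface segment is [t].
The same rule applies at the second boundary: /c/ → [t] next to /d/.

[kott͡sətdiʁə]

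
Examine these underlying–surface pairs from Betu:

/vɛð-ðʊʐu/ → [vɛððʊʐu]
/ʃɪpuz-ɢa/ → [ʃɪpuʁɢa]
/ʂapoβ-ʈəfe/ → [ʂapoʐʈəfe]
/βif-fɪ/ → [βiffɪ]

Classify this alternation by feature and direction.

regressive place assimilation

Underlying /z/ is realised as [ʁ] next to /ɢ/; /ɢ/ itself does not change.
The change alveolar → uvular matches the place of the following /ɢ/, identifying this as place assimilation.
Manner and voice are unchanged, so the assimilation is partial, not total.
Checking the remaining alternation: /β/ → [ʐ] before /ʈ/ (bilabial → retroflex, matching retroflex) — only place changes, and always toward the following segment.
No alternation appears in [vɛððʊʐu], [βiffɪ]: there the adjacent consonants already agree in place (/ð/ and /ð/ are both dental; /f/ and /f/ are both labiodental), so these forms are consistent with the same rule.
The trigger is the following segment, so the direction is regressive (anticipatory).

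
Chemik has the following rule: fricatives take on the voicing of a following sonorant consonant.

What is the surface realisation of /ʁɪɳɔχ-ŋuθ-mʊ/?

/χ/ is a voiceless uvular fricative. The following trigger /ŋ/ is voiced, so /χ/ must become voiced as well.
Changing only its voicing to voiced gives [ʁ] — the voiced uvular fricative.
At the second juncture, /θ/ likewise becomes [ð] adjacent to /m/.

[ʁɪɳɔʁŋuðmʊ]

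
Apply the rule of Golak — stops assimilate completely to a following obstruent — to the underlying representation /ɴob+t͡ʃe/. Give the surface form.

[ɴot͡ʃt͡ʃe]

/b/ is the segment targeted by the rule; it sits immediately before /t͡ʃ/, so it assimilates completely and surfaces as [t͡ʃ].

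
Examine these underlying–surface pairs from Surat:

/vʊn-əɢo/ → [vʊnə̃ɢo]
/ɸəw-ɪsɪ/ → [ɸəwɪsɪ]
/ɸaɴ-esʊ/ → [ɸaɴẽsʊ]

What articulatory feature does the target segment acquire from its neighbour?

nasality

The vowel /ə/ surfaces as nasalised [ə̃] next to the preceding nasal /n/ — it has acquired the [+nasal] feature of its neighbour.
The other form shows the same pattern: /e/ → [ẽ] after /ɴ/ — each time a vowel is nasalised next to a preceding nasal.
No change occurs in [ɸəwɪsɪ] because the vowel at the boundary is adjacent to an oral consonant, not a nasal (/ɪ/ next to /w/).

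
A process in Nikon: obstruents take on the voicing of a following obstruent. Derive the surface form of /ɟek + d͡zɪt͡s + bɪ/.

[ɟegd͡zɪd͡zbɪ]

The rule targets /k/ (voiceless velar stop), which sits before the trigger /d͡z/ (voiced).
A voiced velar stop is [g], so the surface segment is [g].
At the second juncture, /t͡s/ likewise becomes [d͡z] adjacent to /b/.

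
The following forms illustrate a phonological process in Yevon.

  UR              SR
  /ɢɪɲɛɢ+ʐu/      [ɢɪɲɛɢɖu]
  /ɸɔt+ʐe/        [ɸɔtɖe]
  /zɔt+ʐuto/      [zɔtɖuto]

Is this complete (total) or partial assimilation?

Comparing underlying and surface forms, /ʐ/ → [ɖ] is the alternation; the neighbouring /ɢ/ is constant.
The change fricative → stop matches the manner of the preceding /ɢ/, identifying this as manner assimilation.
Place and voice are unchanged, so the assimilation is partial, not total.
The other alternating form patterns the same way: /ʐ/ → [ɖ] after /t/ (fricative → stop, matching a stop) — only manner changes, and always toward the preceding segment.

partial assimilation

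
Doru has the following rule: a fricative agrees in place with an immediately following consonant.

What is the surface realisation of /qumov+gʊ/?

[qumoɣgʊ]

/v/ is a voiced labiodental fricative. The following trigger /g/ is velar, so /v/ must become velar as well.
The voiced velar fricative is [ɣ], so /v/ → [ɣ].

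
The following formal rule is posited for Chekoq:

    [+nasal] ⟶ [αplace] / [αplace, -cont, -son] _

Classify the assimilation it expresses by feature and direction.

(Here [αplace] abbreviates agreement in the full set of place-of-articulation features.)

progressive place assimilation

The rule copies the place features (abbreviated [place]) from the environment onto the target, so the assimilating feature is place.
The conditioning segment sits to the left of the focus bar, meaning the trigger precedes the segment that changes — progressive assimilation.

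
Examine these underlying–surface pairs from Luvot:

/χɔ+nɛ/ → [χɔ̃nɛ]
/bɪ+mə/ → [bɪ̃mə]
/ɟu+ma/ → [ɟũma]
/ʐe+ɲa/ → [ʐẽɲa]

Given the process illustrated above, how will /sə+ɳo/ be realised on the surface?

[sə̃ɳo]

The data show regressive nasality assimilation (vowel nasalisation): /ɔ/ → [ɔ̃] before /n/; /ɪ/ → [ɪ̃] before /m/; /u/ → [ũ] before /m/; /e/ → [ẽ] before /ɲ/ — a vowel is nasalised by an immediately following nasal consonant.
/ə/ sits next to the nasal /ɳ/ and is therefore nasalised to [ə̃].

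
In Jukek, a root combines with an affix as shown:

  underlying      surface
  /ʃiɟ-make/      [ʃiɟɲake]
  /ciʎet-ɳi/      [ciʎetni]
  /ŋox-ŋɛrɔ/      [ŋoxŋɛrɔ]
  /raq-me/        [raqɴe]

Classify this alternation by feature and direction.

progressive place assimilation

The segment that alternates is /m/, which surfaces as [ɲ] when adjacent to /ɟ/.
/m/ is bilabial while /ɟ/ is palatal; the output [ɲ] is palatal, matching the trigger — so the feature that spreads is place.
Manner and voice are unchanged, so the assimilation is partial, not total.
The other alternating forms pattern the same way: /ɳ/ → [n] after /t/ (retroflex → alveolar, matching alveolar); /m/ → [ɴ] after /q/ (bilabial → uvular, matching uvular) — only place changes, and always toward the preceding segment.
No alternation appears in [ŋoxŋɛrɔ]: there the adjacent consonants already agree in place (/ŋ/ and /x/ are both velar), so this form is consistent with the same rule.
The trigger is the preceding segment, so the direction is progressive (perseverative).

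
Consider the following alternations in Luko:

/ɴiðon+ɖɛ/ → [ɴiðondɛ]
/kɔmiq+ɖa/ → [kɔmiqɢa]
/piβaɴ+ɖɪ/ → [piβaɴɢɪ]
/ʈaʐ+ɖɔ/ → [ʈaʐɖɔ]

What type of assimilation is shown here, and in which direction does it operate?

The segment that alternates is /ɖ/, which surfaces as [d] when adjacent to /n/.
/ɖ/ is retroflex while /n/ is alveolar; the output [d] is alveolar, matching the trigger — so the feature that spreads is place.
Manner and voice are unchanged, so the assimilation is partial, not total.
The same holds elsewhere in the data: /ɖ/ → [ɢ] after /q/ (retroflex → uvular, matching uvular); /ɖ/ → [ɢ] after /ɴ/ (retroflex → uvular, matching uvular) — only place changes, and always toward the preceding segment.
Nothing changes in [ʈaʐɖɔ]: there the adjacent consonants already agree in place (/ɖ/ and /ʐ/ are both retroflex), so this form is consistent with the same rule.
The trigger is the preceding segment, so the direction is progressive (perseverative).

progressive place assimilation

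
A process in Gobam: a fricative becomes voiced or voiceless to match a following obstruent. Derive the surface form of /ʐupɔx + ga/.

[ʐupɔɣga]

/x/ is a voiceless velar fricative. The following trigger /g/ is voiced, so /x/ must become voiced as well.
The voiced velar fricative is [ɣ], so /x/ → [ɣ].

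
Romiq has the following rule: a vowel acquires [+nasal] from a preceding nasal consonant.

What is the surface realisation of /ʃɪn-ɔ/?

[ʃɪnɔ̃]

The vowel /ɔ/ is adjacent to the preceding nasal /n/, so it acquires [+nasal] and surfaces as [ɔ̃].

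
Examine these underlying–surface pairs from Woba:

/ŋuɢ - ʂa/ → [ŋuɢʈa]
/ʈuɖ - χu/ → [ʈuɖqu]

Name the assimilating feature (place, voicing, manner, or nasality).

manner

The segment that alternates is /ʂ/, which surfaces as [ʈ] when adjacent to /ɢ/.
The change fricative → stop matches the manner of the preceding /ɢ/, identifying this as manner assimilation.
Checking the remaining alternation: /χ/ → [q] after /ɖ/ (fricative → stop, matching a stop) — only manner changes, and always toward the preceding segment.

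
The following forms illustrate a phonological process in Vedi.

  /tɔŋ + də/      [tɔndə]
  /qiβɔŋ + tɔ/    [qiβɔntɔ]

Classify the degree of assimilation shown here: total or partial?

Comparing underlying and surface forms, /ŋ/ → [n] is the alternation; the neighbouring /d/ is constant.
/ŋ/ is velar while /d/ is alveolar; the output [n] is alveolar, matching the trigger — so the feature that spreads is place.
Manner and voice are unchanged, so the assimilation is partial, not total.
The same holds elsewhere in the data: /ŋ/ → [n] before /t/ (velar → alveolar, matching alveolar) — only place changes, and always toward the following segment.

partial assimilation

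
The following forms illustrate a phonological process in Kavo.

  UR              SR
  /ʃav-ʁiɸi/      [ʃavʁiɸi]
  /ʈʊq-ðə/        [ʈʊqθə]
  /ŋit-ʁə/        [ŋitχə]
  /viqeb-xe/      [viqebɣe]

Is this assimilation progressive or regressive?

Underlying /ð/ is realised as [θ] next to /q/; /q/ itself does not change.
/ð/ is voiced while /q/ is voiceless; the output [θ] is voiceless, matching the trigger — so the feature that spreads is voicing.
The same holds elsewhere in the data: /ʁ/ → [χ] after /t/ (voiced → voiceless, matching voiceless); /x/ → [ɣ] after /b/ (voiceless → voiced, matching voiced) — only voicing changes, and always toward the preceding segment.
Nothing changes in [ʃavʁiɸi]: there the adjacent consonants already agree in voicing (/ʁ/ and /v/ are both voiced), so this form is consistent with the same rule.
Since the segment that changes follows the conditioning segment, the assimilation is progressive.

progressive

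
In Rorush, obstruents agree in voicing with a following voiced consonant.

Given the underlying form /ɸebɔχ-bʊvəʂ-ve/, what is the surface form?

[ɸebɔʁbʊvəʐve]

The rule targets /χ/ (voiceless uvular fricative), which sits before the trigger /b/ (voiced).
A voiced uvular fricative is [ʁ], so the surface segment is [ʁ].
The same rule applies at the second boundary: /ʂ/ → [ʐ] next to /v/.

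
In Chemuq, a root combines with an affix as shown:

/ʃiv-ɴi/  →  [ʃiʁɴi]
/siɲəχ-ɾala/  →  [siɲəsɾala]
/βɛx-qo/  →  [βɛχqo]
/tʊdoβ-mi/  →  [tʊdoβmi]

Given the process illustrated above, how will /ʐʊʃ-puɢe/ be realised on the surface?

The data show regressive place assimilation: /v/ → [ʁ] before /ɴ/; /χ/ → [s] before /ɾ/; /x/ → [χ] before /q/. In each pair only place changes, matching the following consonant, while manner and voice stay constant.
No alternation appears in [tʊdoβmi]: there the adjacent consonants already agree in place (/β/ and /m/ are both bilabial), so this form is consistent with the same rule.
The rule targets /ʃ/ (voiceless postalveolar fricative), which sits before the trigger /p/ (bilabial).
A voiceless bilabial fricative is [ɸ], so the surface segment is [ɸ].

[ʐʊɸpuɢe]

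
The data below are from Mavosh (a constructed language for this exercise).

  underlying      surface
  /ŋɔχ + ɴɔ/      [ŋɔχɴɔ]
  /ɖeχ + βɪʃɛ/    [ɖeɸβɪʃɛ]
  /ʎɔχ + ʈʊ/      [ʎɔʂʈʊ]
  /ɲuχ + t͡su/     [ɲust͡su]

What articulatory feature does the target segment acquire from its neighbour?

Underlying /χ/ is realised as [ɸ] next to /β/; /β/ itself does not change.
The change uvular → bilabial matches the place of the following /β/, identifying this as place assimilation.
The same holds elsewhere in the data: /χ/ → [ʂ] before /ʈ/ (uvular → retroflex, matching retroflex); /χ/ → [s] before /t͡s/ (uvular → alveolar, matching alveolar) — only place changes, and always toward the following segment.
Nothing changes in [ŋɔχɴɔ]: there the adjacent consonants already agree in place (/χ/ and /ɴ/ are both uvular), so this form is consistent with the same rule.

place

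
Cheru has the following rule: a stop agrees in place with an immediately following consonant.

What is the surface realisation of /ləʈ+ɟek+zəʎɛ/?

[ləcɟetzəʎɛ]

/ʈ/ is a voiceless retroflex stop. The following trigger /ɟ/ is palatal, so /ʈ/ must become palatal as well.
Changing only its place to palatal gives [c] — the voiceless palatal stop.
At the second juncture, /k/ likewise becomes [t] adjacent to /z/.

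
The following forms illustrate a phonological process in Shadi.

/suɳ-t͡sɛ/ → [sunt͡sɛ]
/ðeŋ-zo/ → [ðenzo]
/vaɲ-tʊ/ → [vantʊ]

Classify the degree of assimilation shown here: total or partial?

partial assimilation

Underlying /ɳ/ is realised as [n] next to /t͡s/; /t͡s/ itself does not change.
/ɳ/ is retroflex while /t͡s/ is alveolar; the output [n] is alveolar, matching the trigger — so the feature that spreads is place.
Manner and voice are unchanged, so the assimilation is partial, not total.
The other alternating forms pattern the same way: /ŋ/ → [n] before /z/ (velar → alveolar, matching alveolar); /ɲ/ → [n] before /t/ (palatal → alveolar, matching alveolar) — only place changes, and always toward the following segment.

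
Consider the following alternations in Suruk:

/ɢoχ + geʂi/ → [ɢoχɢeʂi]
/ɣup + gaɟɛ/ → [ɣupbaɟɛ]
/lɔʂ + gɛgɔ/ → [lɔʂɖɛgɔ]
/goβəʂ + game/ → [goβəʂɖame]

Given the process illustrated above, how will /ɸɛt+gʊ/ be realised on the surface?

[ɸɛtdʊ]

The data show progressive place assimilation: /g/ → [ɢ] after /χ/; /g/ → [b] after /p/; /g/ → [ɖ] after /ʂ/. In each pair only place changes, matching the preceding consonant, while manner and voice stay constant.
/g/ is a voiced velar stop. The preceding trigger /t/ is alveolar, so /g/ must become alveolar as well.
The voiced alveolar stop is [d], so /g/ → [d].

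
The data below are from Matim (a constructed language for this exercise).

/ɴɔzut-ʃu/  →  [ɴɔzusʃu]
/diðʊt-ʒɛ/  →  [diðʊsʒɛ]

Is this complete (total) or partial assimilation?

Comparing underlying and surface forms, /t/ → [s] is the alternation; the neighbouring /ʃ/ is constant.
The change stop → fricative matches the manner of the following /ʃ/, identifying this as manner assimilation.
Place and voice are unchanged, so the assimilation is partial, not total.
The other alternating form patterns the same way: /t/ → [s] before /ʒ/ (stop → fricative, matching a fricative) — only manner changes, and always toward the following segment.

partial assimilation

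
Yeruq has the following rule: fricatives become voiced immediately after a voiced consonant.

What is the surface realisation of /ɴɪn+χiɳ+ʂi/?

[ɴɪnʁiɳʐi]

The rule targets /χ/ (voiceless uvular fricative), which sits after the trigger /n/ (voiced).
The voiced uvular fricative is [ʁ], so /χ/ → [ʁ].
At the second juncture, /ʂ/ likewise becomes [ʐ] adjacent to /ɳ/.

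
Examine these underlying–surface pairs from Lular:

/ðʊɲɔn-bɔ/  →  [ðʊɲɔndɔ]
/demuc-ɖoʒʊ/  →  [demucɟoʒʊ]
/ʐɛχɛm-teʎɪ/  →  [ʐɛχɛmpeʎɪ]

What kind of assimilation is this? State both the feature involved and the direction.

Comparing underlying and surface forms, /b/ → [d] is the alternation; the neighbouring /n/ is constant.
The change bilabial → alveolar matches the place of the preceding /n/, identifying this as place assimilation.
Manner and voice are unchanged, so the assimilation is partial, not total.
Checking the remaining alternations: /ɖ/ → [ɟ] after /c/ (retroflex → palatal, matching palatal); /t/ → [p] after /m/ (alveolar → bilabial, matching bilabial) — only place changes, and always toward the preceding segment.
The trigger is the preceding segment, so the direction is progressive (perseverative).

progressive place assimilation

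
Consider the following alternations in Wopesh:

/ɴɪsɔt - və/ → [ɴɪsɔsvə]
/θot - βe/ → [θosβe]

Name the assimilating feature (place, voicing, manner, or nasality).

manner

Underlying /t/ is realised as [s] next to /v/; /v/ itself does not change.
The change stop → fricative matches the manner of the following /v/, identifying this as manner assimilation.
The same holds elsewhere in the data: /t/ → [s] before /β/ (stop → fricative, matching a fricative) — only manner changes, and always toward the following segment.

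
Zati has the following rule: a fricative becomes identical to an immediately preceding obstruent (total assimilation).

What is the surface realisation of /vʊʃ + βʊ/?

[vʊʃʃʊ]

/β/ is the segment targeted by the rule; it sits immediately after /ʃ/, so it assimilates completely and surfaces as [ʃ].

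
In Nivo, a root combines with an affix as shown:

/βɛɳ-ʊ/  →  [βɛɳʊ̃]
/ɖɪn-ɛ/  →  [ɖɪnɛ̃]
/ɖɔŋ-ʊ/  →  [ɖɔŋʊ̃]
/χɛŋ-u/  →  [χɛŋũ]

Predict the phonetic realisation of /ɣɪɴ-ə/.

[ɣɪɴə̃]

The data show progressive nasality assimilation (vowel nasalisation): /ʊ/ → [ʊ̃] after /ɳ/; /ɛ/ → [ɛ̃] after /n/; /ʊ/ → [ʊ̃] after /ŋ/; /u/ → [ũ] after /ŋ/ — a vowel is nasalised by an immediately preceding nasal consonant.
The vowel /ə/ is adjacent to the preceding nasal /ɴ/, so it acquires [+nasal] and surfaces as [ə̃].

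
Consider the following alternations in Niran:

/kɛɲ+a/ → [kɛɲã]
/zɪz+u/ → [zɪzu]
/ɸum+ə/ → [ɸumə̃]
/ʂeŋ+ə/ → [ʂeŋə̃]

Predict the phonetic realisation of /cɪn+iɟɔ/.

The data show progressive nasality assimilation (vowel nasalisation): /a/ → [ã] after /ɲ/; /ə/ → [ə̃] after /m/; /ə/ → [ə̃] after /ŋ/ — a vowel is nasalised by an immediately preceding nasal consonant.
No change occurs in [zɪzu] because the vowel at the boundary is adjacent to an oral consonant, not a nasal (/u/ next to /z/).
The vowel /i/ is adjacent to the preceding nasal /n/, so it acquires [+nasal] and surfaces as [ĩ].

[cɪnĩɟɔ]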